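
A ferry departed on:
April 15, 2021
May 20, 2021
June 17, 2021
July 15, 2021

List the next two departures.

These are Thursdays at 28- or 35-day spacing (35, 28, 28).
The pattern: 3rd Thursday of the month.
August 2021 — 3rd Thursday is August 19, 2021.
September 2021 — 3rd Thursday is September 16, 2021.

August 19, 2021; September 16, 2021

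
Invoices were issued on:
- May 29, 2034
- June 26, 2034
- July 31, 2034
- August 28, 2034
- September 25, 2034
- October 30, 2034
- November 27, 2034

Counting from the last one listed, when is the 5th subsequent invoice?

April 30, 2035

Every date is a Monday; gaps 28, 35, 28, 28, 35, 28 days.
Each is the last Monday of its month (at least one falls on the 29th or later, ruling out '4th Monday').
December 2034 ends with Monday December 25, 2034.
January 2035 ends with Monday January 29, 2035.
Last Monday of February 2035: February 26, 2035.
March 2035 ends with Monday March 26, 2035.
Last Monday of April 2035: April 30, 2035.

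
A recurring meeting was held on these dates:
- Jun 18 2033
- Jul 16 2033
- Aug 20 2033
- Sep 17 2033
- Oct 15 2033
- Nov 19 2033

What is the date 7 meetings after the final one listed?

Jun 17 2034

All dates are Saturdays, 28, 35, 28, 28, 35 days apart.
Specifically, the 3rd Saturday of each month.
December 2033 — 3rd Saturday is Dec 17 2033.
3rd Saturday of January 2034: Jan 21 2034.
3rd Saturday of February 2034: Feb 18 2034.
3rd Saturday of March 2034: Mar 18 2034.
3rd Saturday of April 2034: Apr 15 2034.
May 2034 — 3rd Saturday is May 20 2034.
3rd Saturday of June 2034: Jun 17 2034.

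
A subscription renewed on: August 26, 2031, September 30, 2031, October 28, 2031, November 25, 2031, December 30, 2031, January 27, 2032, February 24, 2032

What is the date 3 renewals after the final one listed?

May 25, 2032

All Tuesdays; the gaps (35, 28, 28, 35, 28, 28) vary with month length.
This is the last Tuesday of each month.
March 2032 ends with Tuesday March 30, 2032.
April 2032 ends with Tuesday April 27, 2032.
Last Tuesday of May 2032: May 25, 2032.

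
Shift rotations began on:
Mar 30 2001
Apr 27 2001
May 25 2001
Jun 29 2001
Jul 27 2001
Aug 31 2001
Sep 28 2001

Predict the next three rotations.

Oct 26 2001, Nov 30 2001, Dec 28 2001

All Fridays; the gaps (28, 28, 35, 28, 35, 28) vary with month length.
This is the last Friday of each month.
October 2001 ends with Friday Oct 26 2001.
Last Friday of November 2001: Nov 30 2001.
December 2001 ends with Friday Dec 28 2001.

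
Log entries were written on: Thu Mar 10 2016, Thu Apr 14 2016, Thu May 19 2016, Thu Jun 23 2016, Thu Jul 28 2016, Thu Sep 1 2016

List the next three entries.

Thu Oct 6 2016, Thu Nov 10 2016, Thu Dec 15 2016

Gaps between consecutive events: 35, 35, 35, 35, 35 days — a constant 35-day interval.
Thu Sep 1 2016 + 35 days = Thu Oct 6 2016.
Thu Oct 6 2016 + 35 days = Thu Nov 10 2016.
Thu Nov 10 2016 + 35 days = Thu Dec 15 2016.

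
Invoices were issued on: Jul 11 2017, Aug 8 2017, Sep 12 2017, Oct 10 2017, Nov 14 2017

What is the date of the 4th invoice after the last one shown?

Mar 13 2018

Gaps: 28, 35, 28, 35 days — a mix of 28 and 35. Every date is a Tuesday.
Each is the 2nd Tuesday of its month.
December 2017 — 2nd Tuesday is Dec 12 2017.
2nd Tuesday of January 2018: Jan 9 2018.
2nd Tuesday of February 2018: Feb 13 2018.
2nd Tuesday of March 2018: Mar 13 2018.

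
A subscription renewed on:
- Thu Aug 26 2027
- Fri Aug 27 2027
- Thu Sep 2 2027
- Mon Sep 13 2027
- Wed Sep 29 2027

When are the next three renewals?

Intervals are 1, 6, 11, 16 days — an arithmetic progression with common difference 5.
Next gap: 21 days. Wed Sep 29 2027 + 21 days = Wed Oct 20 2027.
Next gap: 26 days. Wed Oct 20 2027 + 26 days = Mon Nov 15 2027.
Next gap: 31 days. Mon Nov 15 2027 + 31 days = Thu Dec 16 2027.

Wed Oct 20 2027, Mon Nov 15 2027, Thu Dec 16 2027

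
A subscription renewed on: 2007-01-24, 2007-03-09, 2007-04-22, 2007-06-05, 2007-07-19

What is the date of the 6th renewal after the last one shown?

The spacing is 44, 44, 44, 44 days — always 44 days.
2007-07-19 + 44 days = 2007-09-01.
2007-09-01 + 44 days = 2007-10-15.
2007-10-15 + 44 days = 2007-11-28.
2007-11-28 + 44 days = 2008-01-11.
2008-01-11 + 44 days = 2008-02-24.
2008-02-24 + 44 days = 2008-04-08.

2008-04-08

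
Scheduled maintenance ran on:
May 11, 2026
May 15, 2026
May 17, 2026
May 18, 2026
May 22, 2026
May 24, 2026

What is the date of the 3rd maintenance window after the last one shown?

Gaps: 4, 2, 1, 4, 2 days — not constant, but cyclic with period 3.
The events fall on every Monday, Friday and Sunday.
The following Monday is May 25, 2026.
Next Friday: May 29, 2026.
The following Sunday is May 31, 2026.

May 31, 2026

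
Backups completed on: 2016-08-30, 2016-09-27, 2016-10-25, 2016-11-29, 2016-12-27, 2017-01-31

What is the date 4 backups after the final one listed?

All Tuesdays; the gaps (28, 28, 35, 28, 35) vary with month length.
This is the last Tuesday of each month.
Last Tuesday of February 2017: 2017-02-28.
March 2017 ends with Tuesday 2017-03-28.
Last Tuesday of April 2017: 2017-04-25.
May 2017 ends with Tuesday 2017-05-30.

2017-05-30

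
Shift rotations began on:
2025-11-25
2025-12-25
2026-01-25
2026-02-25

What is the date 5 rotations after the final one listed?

The day-of-month is always 25 (30, 31, 31 days between events).
So this recurs on the 25th of each month.
Next: March 2026 → 2026-03-25.
April 2026: 2026-04-25.
Next: May 2026 → 2026-05-25.
Next: June 2026 → 2026-06-25.
Next: July 2026 → 2026-07-25.

2026-07-25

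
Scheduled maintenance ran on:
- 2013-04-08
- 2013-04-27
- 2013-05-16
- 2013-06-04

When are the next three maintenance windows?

Gaps between consecutive events: 19, 19, 19 days — a constant 19-day interval.
2013-06-04 + 19 days = 2013-06-23.
2013-06-23 + 19 days = 2013-07-12.
2013-07-12 + 19 days = 2013-07-31.

2013-06-23, 2013-07-12, 2013-07-31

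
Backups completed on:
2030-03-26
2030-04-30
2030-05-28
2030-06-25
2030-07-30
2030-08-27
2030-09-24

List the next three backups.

Every date is a Tuesday; gaps 35, 28, 28, 35, 28, 28 days.
Each is the last Tuesday of its month (at least one falls on the 29th or later, ruling out '4th Tuesday').
October 2030 ends with Tuesday 2030-10-29.
Last Tuesday of November 2030: 2030-11-26.
Last Tuesday of December 2030: 2030-12-31.

2030-10-29, 2030-11-26, 2030-12-31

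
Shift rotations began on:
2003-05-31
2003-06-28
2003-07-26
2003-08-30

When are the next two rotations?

2003-09-27, 2003-10-25

All Saturdays; the gaps (28, 28, 35) vary with month length.
This is the last Saturday of each month.
September 2003 ends with Saturday 2003-09-27.
October 2003 ends with Saturday 2003-10-25.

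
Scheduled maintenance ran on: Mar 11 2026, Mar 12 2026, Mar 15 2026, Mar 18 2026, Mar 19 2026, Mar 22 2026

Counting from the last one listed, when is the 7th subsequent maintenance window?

Apr 8 2026

Every event lands on a Wednesday or Thursday or Sunday (gaps cycle 1, 3, 3, 1, 3).
So the schedule is: every Wednesday, Thursday and Sunday.
Next Wednesday: Mar 25 2026.
The following Thursday is Mar 26 2026.
The following Sunday is Mar 29 2026.
Next Wednesday: Apr 1 2026.
Next Thursday: Apr 2 2026.
The following Sunday is Apr 5 2026.
The following Wednesday is Apr 8 2026.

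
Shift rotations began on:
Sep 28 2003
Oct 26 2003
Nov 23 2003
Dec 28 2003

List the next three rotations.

These are Sundays at 28- or 35-day spacing (28, 28, 35).
The pattern: 4th Sunday of the month.
4th Sunday of January 2004: Jan 25 2004.
February 2004 — 4th Sunday is Feb 22 2004.
4th Sunday of March 2004: Mar 28 2004.

Jan 25 2004, Feb 22 2004, Mar 28 2004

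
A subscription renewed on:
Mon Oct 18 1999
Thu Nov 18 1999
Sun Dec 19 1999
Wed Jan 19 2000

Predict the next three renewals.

Sat Feb 19 2000, Tue Mar 21 2000, Fri Apr 21 2000

Every event comes 31 days after the last (31, 31, 31).
Wed Jan 19 2000 + 31 days = Sat Feb 19 2000.
Sat Feb 19 2000 + 31 days = Tue Mar 21 2000.
Tue Mar 21 2000 + 31 days = Fri Apr 21 2000.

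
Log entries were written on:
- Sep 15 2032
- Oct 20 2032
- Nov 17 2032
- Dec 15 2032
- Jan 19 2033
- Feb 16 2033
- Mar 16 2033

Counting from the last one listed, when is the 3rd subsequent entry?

All dates are Wednesdays, 35, 28, 28, 35, 28, 28 days apart.
Specifically, the 3rd Wednesday of each month.
3rd Wednesday of April 2033: Apr 20 2033.
3rd Wednesday of May 2033: May 18 2033.
June 2033 — 3rd Wednesday is Jun 15 2033.

Jun 15 2033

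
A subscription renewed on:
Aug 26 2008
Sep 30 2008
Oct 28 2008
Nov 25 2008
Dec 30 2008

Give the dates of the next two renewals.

Jan 27 2009, Feb 24 2009

All Tuesdays; the gaps (35, 28, 28, 35) vary with month length.
This is the last Tuesday of each month.
Last Tuesday of January 2009: Jan 27 2009.
February 2009 ends with Tuesday Feb 24 2009.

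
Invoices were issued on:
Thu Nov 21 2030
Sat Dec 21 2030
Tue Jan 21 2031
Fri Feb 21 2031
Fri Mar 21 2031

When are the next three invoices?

Mon Apr 21 2031, Wed May 21 2031, Sat Jun 21 2031

The day-of-month is always 21 (30, 31, 31, 28 days between events).
So this recurs on the 21st of each month.
April 2031: Mon Apr 21 2031.
Next: May 2031 → Wed May 21 2031.
Next: June 2031 → Sat Jun 21 2031.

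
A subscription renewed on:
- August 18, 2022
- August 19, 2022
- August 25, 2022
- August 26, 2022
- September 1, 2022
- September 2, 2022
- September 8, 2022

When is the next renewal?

September 9, 2022

Gaps: 1, 6, 1, 6, 1, 6 days — not constant, but cyclic with period 2.
The events fall on every Thursday and Friday.
The following Friday is September 9, 2022.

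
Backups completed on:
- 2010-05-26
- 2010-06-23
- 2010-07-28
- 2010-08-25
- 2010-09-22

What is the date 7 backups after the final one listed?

2011-04-27

These are Wednesdays at 28- or 35-day spacing (28, 35, 28, 28).
The pattern: 4th Wednesday of the month.
October 2010 — 4th Wednesday is 2010-10-27.
November 2010 — 4th Wednesday is 2010-11-24.
December 2010 — 4th Wednesday is 2010-12-22.
4th Wednesday of January 2011: 2011-01-26.
February 2011 — 4th Wednesday is 2011-02-23.
4th Wednesday of March 2011: 2011-03-23.
April 2011 — 4th Wednesday is 2011-04-27.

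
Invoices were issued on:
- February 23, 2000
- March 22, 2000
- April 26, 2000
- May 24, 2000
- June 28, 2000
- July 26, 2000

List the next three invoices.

August 23, 2000; September 27, 2000; October 25, 2000

All dates are Wednesdays, 28, 35, 28, 35, 28 days apart.
Specifically, the 4th Wednesday of each month.
4th Wednesday of August 2000: August 23, 2000.
4th Wednesday of September 2000: September 27, 2000.
October 2000 — 4th Wednesday is October 25, 2000.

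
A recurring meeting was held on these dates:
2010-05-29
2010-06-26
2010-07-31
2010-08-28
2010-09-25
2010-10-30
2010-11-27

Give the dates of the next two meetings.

2010-12-25, 2011-01-29

These are Saturdays with 28, 35, 28, 28, 35, 28-day gaps.
Each is the final Saturday of its month — 2010-05-29 is past the 28th, so '4th Saturday' doesn't fit.
Last Saturday of December 2010: 2010-12-25.
January 2011 ends with Saturday 2011-01-29.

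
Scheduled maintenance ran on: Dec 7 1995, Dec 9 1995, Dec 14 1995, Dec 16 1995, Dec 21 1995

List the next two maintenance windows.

The gap pattern 2, 5, 2, 5 repeats every 2 events.
These are the Thursdays and Saturdays of each week.
The following Saturday is Dec 23 1995.
The following Thursday is Dec 28 1995.

Dec 23 1995, Dec 28 1995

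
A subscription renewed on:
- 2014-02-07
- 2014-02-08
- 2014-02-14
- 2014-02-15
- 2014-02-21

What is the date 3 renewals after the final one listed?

Gaps: 1, 6, 1, 6 days — not constant, but cyclic with period 2.
The events fall on every Friday and Saturday.
Next Saturday: 2014-02-22.
Next Friday: 2014-02-28.
Next Saturday: 2014-03-01.

2014-03-01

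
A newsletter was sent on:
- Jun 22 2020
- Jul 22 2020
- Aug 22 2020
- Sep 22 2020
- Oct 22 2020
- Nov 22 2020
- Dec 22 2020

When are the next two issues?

Each date is the 22nd; the gaps (30, 31, 31, 30, 31, 30) track the month lengths.
The rule is the 22nd of each month.
Next: January 2021 → Jan 22 2021.
Next: February 2021 → Feb 22 2021.

Jan 22 2021, Feb 22 2021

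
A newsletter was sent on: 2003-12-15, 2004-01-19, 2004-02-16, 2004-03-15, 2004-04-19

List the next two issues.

2004-05-17, 2004-06-21

These are Mondays at 28- or 35-day spacing (35, 28, 28, 35).
The pattern: 3rd Monday of the month.
May 2004 — 3rd Monday is 2004-05-17.
3rd Monday of June 2004: 2004-06-21.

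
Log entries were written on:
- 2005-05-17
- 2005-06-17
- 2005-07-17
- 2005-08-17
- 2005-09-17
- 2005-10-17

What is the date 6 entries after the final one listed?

Each date is the 17th; the gaps (31, 30, 31, 31, 30) track the month lengths.
The rule is the 17th of each month.
Next: November 2005 → 2005-11-17.
Next: December 2005 → 2005-12-17.
Next: January 2006 → 2006-01-17.
February 2006: 2006-02-17.
Next: March 2006 → 2006-03-17.
April 2006: 2006-04-17.

2006-04-17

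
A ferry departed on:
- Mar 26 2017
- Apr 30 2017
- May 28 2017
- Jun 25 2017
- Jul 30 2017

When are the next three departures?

All Sundays; the gaps (35, 28, 28, 35) vary with month length.
This is the last Sunday of each month.
Last Sunday of August 2017: Aug 27 2017.
Last Sunday of September 2017: Sep 24 2017.
Last Sunday of October 2017: Oct 29 2017.

Aug 27 2017, Sep 24 2017, Oct 29 2017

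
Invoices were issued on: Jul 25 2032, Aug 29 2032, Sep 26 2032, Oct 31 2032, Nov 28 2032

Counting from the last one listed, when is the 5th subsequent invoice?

Every date is a Sunday; gaps 35, 28, 35, 28 days.
Each is the last Sunday of its month (at least one falls on the 29th or later, ruling out '4th Sunday').
Last Sunday of December 2032: Dec 26 2032.
Last Sunday of January 2033: Jan 30 2033.
February 2033 ends with Sunday Feb 27 2033.
March 2033 ends with Sunday Mar 27 2033.
Last Sunday of April 2033: Apr 24 2033.

Apr 24 2033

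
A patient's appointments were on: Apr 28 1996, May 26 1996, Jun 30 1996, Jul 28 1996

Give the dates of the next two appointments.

All Sundays; the gaps (28, 35, 28) vary with month length.
This is the last Sunday of each month.
August 1996 ends with Sunday Aug 25 1996.
Last Sunday of September 1996: Sep 29 1996.

Aug 25 1996, Sep 29 1996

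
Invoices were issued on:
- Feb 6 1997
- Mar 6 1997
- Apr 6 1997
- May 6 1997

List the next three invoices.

The day-of-month is always 6 (28, 31, 30 days between events).
So this recurs on the 6th of each month.
June 1997: Jun 6 1997.
Next: July 1997 → Jul 6 1997.
Next: August 1997 → Aug 6 1997.

Jun 6 1997, Jul 6 1997, Aug 6 1997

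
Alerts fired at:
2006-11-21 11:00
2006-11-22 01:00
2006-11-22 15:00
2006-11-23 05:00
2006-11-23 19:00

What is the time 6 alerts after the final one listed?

2006-11-27 07:00

Gaps: 14, 14, 14, 14 hours — each event is 14 hours after the previous one.
2006-11-23 19:00 + 14 h = 2006-11-24 09:00.
2006-11-24 09:00 + 14 h = 2006-11-24 23:00.
2006-11-24 23:00 + 14 h = 2006-11-25 13:00.
2006-11-25 13:00 + 14 h = 2006-11-26 03:00.
2006-11-26 03:00 + 14 h = 2006-11-26 17:00.
2006-11-26 17:00 + 14 h = 2006-11-27 07:00.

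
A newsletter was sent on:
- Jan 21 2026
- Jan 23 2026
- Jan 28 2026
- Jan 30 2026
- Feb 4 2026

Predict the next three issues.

Feb 6 2026, Feb 11 2026, Feb 13 2026

Every event lands on a Wednesday or Friday (gaps cycle 2, 5, 2, 5).
So the schedule is: every Wednesday and Friday.
Next Friday: Feb 6 2026.
Next Wednesday: Feb 11 2026.
Next Friday: Feb 13 2026.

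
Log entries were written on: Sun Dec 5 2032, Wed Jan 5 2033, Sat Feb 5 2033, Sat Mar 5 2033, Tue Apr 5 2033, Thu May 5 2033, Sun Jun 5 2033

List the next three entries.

The day-of-month is always 5 (31, 31, 28, 31, 30, 31 days between events).
So this recurs on the 5th of each month.
July 2033: Tue Jul 5 2033.
Next: August 2033 → Fri Aug 5 2033.
Next: September 2033 → Mon Sep 5 2033.

Tue Jul 5 2033, Fri Aug 5 2033, Mon Sep 5 2033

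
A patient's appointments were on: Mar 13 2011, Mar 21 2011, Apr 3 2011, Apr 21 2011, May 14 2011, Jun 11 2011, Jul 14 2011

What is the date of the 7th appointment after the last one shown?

Jul 19 2012

The spacing grows by 5 each time: 8, 13, 18, 23, 28, 33 days.
Next gap: 38 days. Jul 14 2011 + 38 days = Aug 21 2011.
Next gap: 43 days. Aug 21 2011 + 43 days = Oct 3 2011.
Next gap: 48 days. Oct 3 2011 + 48 days = Nov 20 2011.
Next gap: 53 days. Nov 20 2011 + 53 days = Jan 12 2012.
Next gap: 58 days. Jan 12 2012 + 58 days = Mar 10 2012.
Next gap: 63 days. Mar 10 2012 + 63 days = May 12 2012.
Next gap: 68 days. May 12 2012 + 68 days = Jul 19 2012.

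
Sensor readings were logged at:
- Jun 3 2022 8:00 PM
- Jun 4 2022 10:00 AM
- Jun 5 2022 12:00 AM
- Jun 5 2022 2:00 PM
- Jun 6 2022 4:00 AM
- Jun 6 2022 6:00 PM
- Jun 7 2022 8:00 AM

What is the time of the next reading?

Jun 7 2022 10:00 PM

The interval is a steady 14 hours (14, 14, 14, 14, 14, 14).
Jun 7 2022 8:00 AM + 14 h = Jun 7 2022 10:00 PM.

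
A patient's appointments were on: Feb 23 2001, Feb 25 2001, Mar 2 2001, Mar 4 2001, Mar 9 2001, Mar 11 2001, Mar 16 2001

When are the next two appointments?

Gaps: 2, 5, 2, 5, 2, 5 days — not constant, but cyclic with period 2.
The events fall on every Friday and Sunday.
Next Sunday: Mar 18 2001.
The following Friday is Mar 23 2001.

Mar 18 2001, Mar 23 2001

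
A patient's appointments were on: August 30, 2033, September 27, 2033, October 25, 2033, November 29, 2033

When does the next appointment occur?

December 27, 2033

All Tuesdays; the gaps (28, 28, 35) vary with month length.
This is the last Tuesday of each month.
December 2033 ends with Tuesday December 27, 2033.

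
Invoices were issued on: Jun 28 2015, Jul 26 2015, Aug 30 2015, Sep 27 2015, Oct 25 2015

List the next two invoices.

Nov 29 2015, Dec 27 2015

All Sundays; the gaps (28, 35, 28, 28) vary with month length.
This is the last Sunday of each month.
Last Sunday of November 2015: Nov 29 2015.
December 2015 ends with Sunday Dec 27 2015.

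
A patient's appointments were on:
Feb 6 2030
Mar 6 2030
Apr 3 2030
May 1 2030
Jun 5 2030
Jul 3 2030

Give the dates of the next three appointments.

Aug 7 2030, Sep 4 2030, Oct 2 2030

All dates are Wednesdays, 28, 28, 28, 35, 28 days apart.
Specifically, the 1st Wednesday of each month.
August 2030 — 1st Wednesday is Aug 7 2030.
September 2030 — 1st Wednesday is Sep 4 2030.
October 2030 — 1st Wednesday is Oct 2 2030.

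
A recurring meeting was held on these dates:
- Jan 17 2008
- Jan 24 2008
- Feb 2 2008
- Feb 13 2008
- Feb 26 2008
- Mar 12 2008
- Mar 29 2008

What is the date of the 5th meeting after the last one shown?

Jul 22 2008

Intervals are 7, 9, 11, 13, 15, 17 days — an arithmetic progression with common difference 2.
Next gap: 19 days. Mar 29 2008 + 19 days = Apr 17 2008.
Next gap: 21 days. Apr 17 2008 + 21 days = May 8 2008.
Next gap: 23 days. May 8 2008 + 23 days = May 31 2008.
Next gap: 25 days. May 31 2008 + 25 days = Jun 25 2008.
Next gap: 27 days. Jun 25 2008 + 27 days = Jul 22 2008.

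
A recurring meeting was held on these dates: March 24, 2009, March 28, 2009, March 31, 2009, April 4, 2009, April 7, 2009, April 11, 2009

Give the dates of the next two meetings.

Every event lands on a Tuesday or Saturday (gaps cycle 4, 3, 4, 3, 4).
So the schedule is: every Tuesday and Saturday.
Next Tuesday: April 14, 2009.
Next Saturday: April 18, 2009.

April 14, 2009; April 18, 2009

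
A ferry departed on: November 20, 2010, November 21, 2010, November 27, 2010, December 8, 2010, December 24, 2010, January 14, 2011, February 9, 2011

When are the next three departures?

March 12, 2011; April 17, 2011; May 28, 2011

Gaps: 1, 6, 11, 16, 21, 26 days — each gap is 5 larger than the previous one.
Next gap: 31 days. February 9, 2011 + 31 days = March 12, 2011.
Next gap: 36 days. March 12, 2011 + 36 days = April 17, 2011.
Next gap: 41 days. April 17, 2011 + 41 days = May 28, 2011.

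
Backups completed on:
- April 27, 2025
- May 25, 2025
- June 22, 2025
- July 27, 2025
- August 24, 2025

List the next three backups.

September 28, 2025; October 26, 2025; November 23, 2025

These are Sundays at 28- or 35-day spacing (28, 28, 35, 28).
The pattern: 4th Sunday of the month.
September 2025 — 4th Sunday is September 28, 2025.
October 2025 — 4th Sunday is October 26, 2025.
4th Sunday of November 2025: November 23, 2025.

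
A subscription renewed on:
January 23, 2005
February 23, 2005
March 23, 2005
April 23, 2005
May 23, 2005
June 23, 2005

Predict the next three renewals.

July 23, 2005; August 23, 2005; September 23, 2005

Each date is the 23rd; the gaps (31, 28, 31, 30, 31) track the month lengths.
The rule is the 23rd of each month.
Next: July 2005 → July 23, 2005.
Next: August 2005 → August 23, 2005.
September 2005: September 23, 2005.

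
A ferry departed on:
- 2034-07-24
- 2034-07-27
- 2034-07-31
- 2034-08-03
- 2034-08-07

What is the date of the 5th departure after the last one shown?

The gap pattern 3, 4, 3, 4 repeats every 2 events.
These are the Mondays and Thursdays of each week.
The following Thursday is 2034-08-10.
The following Monday is 2034-08-14.
The following Thursday is 2034-08-17.
Next Monday: 2034-08-21.
Next Thursday: 2034-08-24.

2034-08-24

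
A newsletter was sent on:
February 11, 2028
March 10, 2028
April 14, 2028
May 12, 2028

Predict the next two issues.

All dates are Fridays, 28, 35, 28 days apart.
Specifically, the 2nd Friday of each month.
June 2028 — 2nd Friday is June 9, 2028.
2nd Friday of July 2028: July 14, 2028.

June 9, 2028; July 14, 2028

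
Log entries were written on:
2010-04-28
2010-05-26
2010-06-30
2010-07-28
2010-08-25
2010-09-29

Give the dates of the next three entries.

2010-10-27, 2010-11-24, 2010-12-29

These are Wednesdays with 28, 35, 28, 28, 35-day gaps.
Each is the final Wednesday of its month — 2010-06-30 is past the 28th, so '4th Wednesday' doesn't fit.
Last Wednesday of October 2010: 2010-10-27.
November 2010 ends with Wednesday 2010-11-24.
December 2010 ends with Wednesday 2010-12-29.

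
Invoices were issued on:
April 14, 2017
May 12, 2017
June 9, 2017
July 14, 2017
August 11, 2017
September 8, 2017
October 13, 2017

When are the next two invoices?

November 10, 2017; December 8, 2017

All dates are Fridays, 28, 28, 35, 28, 28, 35 days apart.
Specifically, the 2nd Friday of each month.
2nd Friday of November 2017: November 10, 2017.
2nd Friday of December 2017: December 8, 2017.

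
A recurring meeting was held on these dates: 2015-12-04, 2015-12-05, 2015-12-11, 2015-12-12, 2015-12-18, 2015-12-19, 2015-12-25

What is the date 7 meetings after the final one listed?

Gaps: 1, 6, 1, 6, 1, 6 days — not constant, but cyclic with period 2.
The events fall on every Friday and Saturday.
Next Saturday: 2015-12-26.
Next Friday: 2016-01-01.
The following Saturday is 2016-01-02.
Next Friday: 2016-01-08.
The following Saturday is 2016-01-09.
Next Friday: 2016-01-15.
The following Saturday is 2016-01-16.

2016-01-16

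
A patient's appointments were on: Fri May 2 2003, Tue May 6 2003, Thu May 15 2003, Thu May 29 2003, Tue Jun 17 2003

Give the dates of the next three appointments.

Fri Jul 11 2003, Sat Aug 9 2003, Fri Sep 12 2003

The spacing grows by 5 each time: 4, 9, 14, 19 days.
Next gap: 24 days. Tue Jun 17 2003 + 24 days = Fri Jul 11 2003.
Next gap: 29 days. Fri Jul 11 2003 + 29 days = Sat Aug 9 2003.
Next gap: 34 days. Sat Aug 9 2003 + 34 days = Fri Sep 12 2003.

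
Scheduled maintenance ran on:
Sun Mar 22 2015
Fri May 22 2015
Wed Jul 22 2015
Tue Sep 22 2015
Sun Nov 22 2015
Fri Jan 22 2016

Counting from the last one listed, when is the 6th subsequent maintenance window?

Sun Jan 22 2017

Each date is the 22nd; the gaps (61, 61, 62, 61, 61) track the month lengths.
The rule is the 22nd of every 2 months.
March 2016: Tue Mar 22 2016.
Next: May 2016 → Sun May 22 2016.
July 2016: Fri Jul 22 2016.
September 2016: Thu Sep 22 2016.
Next: November 2016 → Tue Nov 22 2016.
January 2017: Sun Jan 22 2017.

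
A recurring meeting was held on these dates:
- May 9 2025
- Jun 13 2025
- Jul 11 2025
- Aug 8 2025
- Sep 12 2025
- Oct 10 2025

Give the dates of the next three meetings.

All dates are Fridays, 35, 28, 28, 35, 28 days apart.
Specifically, the 2nd Friday of each month.
2nd Friday of November 2025: Nov 14 2025.
December 2025 — 2nd Friday is Dec 12 2025.
January 2026 — 2nd Friday is Jan 9 2026.

Nov 14 2025, Dec 12 2025, Jan 9 2026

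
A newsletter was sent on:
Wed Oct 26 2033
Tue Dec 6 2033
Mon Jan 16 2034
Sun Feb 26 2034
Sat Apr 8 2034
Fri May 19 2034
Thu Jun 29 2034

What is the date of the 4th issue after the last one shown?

Sun Dec 10 2034

Every event comes 41 days after the last (41, 41, 41, 41, 41, 41).
Thu Jun 29 2034 + 41 days = Wed Aug 9 2034.
Wed Aug 9 2034 + 41 days = Tue Sep 19 2034.
Tue Sep 19 2034 + 41 days = Mon Oct 30 2034.
Mon Oct 30 2034 + 41 days = Sun Dec 10 2034.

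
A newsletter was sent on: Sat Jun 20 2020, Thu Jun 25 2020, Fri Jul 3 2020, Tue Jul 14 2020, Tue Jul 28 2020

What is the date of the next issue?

Fri Aug 14 2020

The spacing grows by 3 each time: 5, 8, 11, 14 days.
Next gap: 17 days. Tue Jul 28 2020 + 17 days = Fri Aug 14 2020.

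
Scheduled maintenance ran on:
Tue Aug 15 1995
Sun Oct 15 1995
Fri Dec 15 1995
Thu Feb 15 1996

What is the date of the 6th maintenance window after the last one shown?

Each date is the 15th; the gaps (61, 61, 62) track the month lengths.
The rule is the 15th of every 2 months.
Next: April 1996 → Mon Apr 15 1996.
June 1996: Sat Jun 15 1996.
August 1996: Thu Aug 15 1996.
Next: October 1996 → Tue Oct 15 1996.
December 1996: Sun Dec 15 1996.
February 1997: Sat Feb 15 1997.

Sat Feb 15 1997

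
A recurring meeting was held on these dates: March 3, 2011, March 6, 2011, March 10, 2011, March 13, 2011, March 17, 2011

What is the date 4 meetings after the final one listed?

Every event lands on a Thursday or Sunday (gaps cycle 3, 4, 3, 4).
So the schedule is: every Thursday and Sunday.
The following Sunday is March 20, 2011.
Next Thursday: March 24, 2011.
The following Sunday is March 27, 2011.
Next Thursday: March 31, 2011.

March 31, 2011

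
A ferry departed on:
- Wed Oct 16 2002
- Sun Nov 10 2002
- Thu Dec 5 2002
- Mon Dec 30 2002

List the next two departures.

The spacing is 25, 25, 25 days — always 25 days.
Mon Dec 30 2002 + 25 days = Fri Jan 24 2003.
Fri Jan 24 2003 + 25 days = Tue Feb 18 2003.

Fri Jan 24 2003, Tue Feb 18 2003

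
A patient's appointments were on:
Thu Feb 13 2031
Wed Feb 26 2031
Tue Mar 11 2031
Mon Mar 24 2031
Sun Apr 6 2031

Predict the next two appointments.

Gaps between consecutive events: 13, 13, 13, 13 days — a constant 13-day interval.
Sun Apr 6 2031 + 13 days = Sat Apr 19 2031.
Sat Apr 19 2031 + 13 days = Fri May 2 2031.

Sat Apr 19 2031, Fri May 2 2031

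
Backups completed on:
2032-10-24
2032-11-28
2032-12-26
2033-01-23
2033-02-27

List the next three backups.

All dates are Sundays, 35, 28, 28, 35 days apart.
Specifically, the 4th Sunday of each month.
4th Sunday of March 2033: 2033-03-27.
4th Sunday of April 2033: 2033-04-24.
4th Sunday of May 2033: 2033-05-22.

2033-03-27, 2033-04-24, 2033-05-22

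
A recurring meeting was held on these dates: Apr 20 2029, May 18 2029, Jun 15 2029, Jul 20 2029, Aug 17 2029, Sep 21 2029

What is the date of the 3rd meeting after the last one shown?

Dec 21 2029

All dates are Fridays, 28, 28, 35, 28, 35 days apart.
Specifically, the 3rd Friday of each month.
October 2029 — 3rd Friday is Oct 19 2029.
3rd Friday of November 2029: Nov 16 2029.
3rd Friday of December 2029: Dec 21 2029.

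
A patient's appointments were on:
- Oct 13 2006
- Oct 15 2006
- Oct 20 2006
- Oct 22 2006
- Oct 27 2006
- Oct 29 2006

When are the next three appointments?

Gaps: 2, 5, 2, 5, 2 days — not constant, but cyclic with period 2.
The events fall on every Friday and Sunday.
The following Friday is Nov 3 2006.
Next Sunday: Nov 5 2006.
The following Friday is Nov 10 2006.

Nov 3 2006, Nov 5 2006, Nov 10 2006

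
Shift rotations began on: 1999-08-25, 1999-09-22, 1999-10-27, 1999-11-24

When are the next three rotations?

These are Wednesdays at 28- or 35-day spacing (28, 35, 28).
The pattern: 4th Wednesday of the month.
4th Wednesday of December 1999: 1999-12-22.
4th Wednesday of January 2000: 2000-01-26.
February 2000 — 4th Wednesday is 2000-02-23.

1999-12-22, 2000-01-26, 2000-02-23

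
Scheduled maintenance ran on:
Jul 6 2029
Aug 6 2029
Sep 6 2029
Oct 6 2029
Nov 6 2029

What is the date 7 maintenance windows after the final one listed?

Jun 6 2030

Gaps: 31, 31, 30, 31 days — not constant. Every event is on the 6th of the month.
Pattern: the 6th of each month.
December 2029: Dec 6 2029.
January 2030: Jan 6 2030.
Next: February 2030 → Feb 6 2030.
Next: March 2030 → Mar 6 2030.
April 2030: Apr 6 2030.
Next: May 2030 → May 6 2030.
Next: June 2030 → Jun 6 2030.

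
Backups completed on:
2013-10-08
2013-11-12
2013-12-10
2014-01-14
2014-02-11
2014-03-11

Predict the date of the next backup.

2014-04-08

All dates are Tuesdays, 35, 28, 35, 28, 28 days apart.
Specifically, the 2nd Tuesday of each month.
2nd Tuesday of April 2014: 2014-04-08.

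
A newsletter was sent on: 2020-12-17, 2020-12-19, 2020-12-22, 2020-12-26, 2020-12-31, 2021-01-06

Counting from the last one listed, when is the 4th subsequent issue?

2021-02-09

Intervals are 2, 3, 4, 5, 6 days — an arithmetic progression with common difference 1.
Next gap: 7 days. 2021-01-06 + 7 days = 2021-01-13.
Next gap: 8 days. 2021-01-13 + 8 days = 2021-01-21.
Next gap: 9 days. 2021-01-21 + 9 days = 2021-01-30.
Next gap: 10 days. 2021-01-30 + 10 days = 2021-02-09.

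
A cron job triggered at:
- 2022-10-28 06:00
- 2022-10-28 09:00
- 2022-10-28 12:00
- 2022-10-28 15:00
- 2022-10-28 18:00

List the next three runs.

2022-10-28 21:00, 2022-10-29 00:00, 2022-10-29 03:00

Spacing: 3, 3, 3, 3 h — constant 3 h.
2022-10-28 18:00 + 3 h = 2022-10-28 21:00.
2022-10-28 21:00 + 3 h = 2022-10-29 00:00.
2022-10-29 00:00 + 3 h = 2022-10-29 03:00.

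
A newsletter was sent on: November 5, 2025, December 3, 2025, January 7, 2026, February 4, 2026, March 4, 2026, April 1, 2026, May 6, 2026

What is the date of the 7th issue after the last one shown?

All dates are Wednesdays, 28, 35, 28, 28, 28, 35 days apart.
Specifically, the 1st Wednesday of each month.
June 2026 — 1st Wednesday is June 3, 2026.
July 2026 — 1st Wednesday is July 1, 2026.
August 2026 — 1st Wednesday is August 5, 2026.
1st Wednesday of September 2026: September 2, 2026.
1st Wednesday of October 2026: October 7, 2026.
1st Wednesday of November 2026: November 4, 2026.
December 2026 — 1st Wednesday is December 2, 2026.

December 2, 2026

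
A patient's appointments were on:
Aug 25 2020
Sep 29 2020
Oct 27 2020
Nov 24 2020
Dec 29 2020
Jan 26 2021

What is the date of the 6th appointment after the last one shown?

Jul 27 2021

These are Tuesdays with 35, 28, 28, 35, 28-day gaps.
Each is the final Tuesday of its month — Sep 29 2020 is past the 28th, so '4th Tuesday' doesn't fit.
Last Tuesday of February 2021: Feb 23 2021.
March 2021 ends with Tuesday Mar 30 2021.
April 2021 ends with Tuesday Apr 27 2021.
Last Tuesday of May 2021: May 25 2021.
Last Tuesday of June 2021: Jun 29 2021.
July 2021 ends with Tuesday Jul 27 2021.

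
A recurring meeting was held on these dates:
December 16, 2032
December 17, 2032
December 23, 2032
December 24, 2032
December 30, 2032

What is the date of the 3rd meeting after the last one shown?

Every event lands on a Thursday or Friday (gaps cycle 1, 6, 1, 6).
So the schedule is: every Thursday and Friday.
The following Friday is December 31, 2032.
Next Thursday: January 6, 2033.
The following Friday is January 7, 2033.

January 7, 2033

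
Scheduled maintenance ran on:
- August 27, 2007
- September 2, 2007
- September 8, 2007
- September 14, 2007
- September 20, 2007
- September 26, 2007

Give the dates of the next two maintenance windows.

October 2, 2007; October 8, 2007

The spacing is 6, 6, 6, 6, 6 days — always 6 days.
September 26, 2007 + 6 days = October 2, 2007.
October 2, 2007 + 6 days = October 8, 2007.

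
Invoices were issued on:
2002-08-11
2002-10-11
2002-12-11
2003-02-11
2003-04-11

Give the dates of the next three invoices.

2003-06-11, 2003-08-11, 2003-10-11

Each date is the 11th; the gaps (61, 61, 62, 59) track the month lengths.
The rule is the 11th of every 2 months.
June 2003: 2003-06-11.
August 2003: 2003-08-11.
Next: October 2003 → 2003-10-11.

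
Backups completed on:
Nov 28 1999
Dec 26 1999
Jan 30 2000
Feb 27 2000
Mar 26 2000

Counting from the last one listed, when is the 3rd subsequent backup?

Jun 25 2000

Every date is a Sunday; gaps 28, 35, 28, 28 days.
Each is the last Sunday of its month (at least one falls on the 29th or later, ruling out '4th Sunday').
Last Sunday of April 2000: Apr 30 2000.
Last Sunday of May 2000: May 28 2000.
June 2000 ends with Sunday Jun 25 2000.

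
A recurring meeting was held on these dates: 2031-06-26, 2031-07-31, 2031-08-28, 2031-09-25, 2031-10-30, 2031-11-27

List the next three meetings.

These are Thursdays with 35, 28, 28, 35, 28-day gaps.
Each is the final Thursday of its month — 2031-07-31 is past the 28th, so '4th Thursday' doesn't fit.
December 2031 ends with Thursday 2031-12-25.
January 2032 ends with Thursday 2032-01-29.
Last Thursday of February 2032: 2032-02-26.

2031-12-25, 2032-01-29, 2032-02-26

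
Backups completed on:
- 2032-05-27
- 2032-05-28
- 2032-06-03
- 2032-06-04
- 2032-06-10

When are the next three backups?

2032-06-11, 2032-06-17, 2032-06-18

The gap pattern 1, 6, 1, 6 repeats every 2 events.
These are the Thursdays and Fridays of each week.
The following Friday is 2032-06-11.
Next Thursday: 2032-06-17.
The following Friday is 2032-06-18.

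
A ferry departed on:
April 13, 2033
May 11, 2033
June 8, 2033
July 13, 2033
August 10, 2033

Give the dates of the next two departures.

September 14, 2033; October 12, 2033

All dates are Wednesdays, 28, 28, 35, 28 days apart.
Specifically, the 2nd Wednesday of each month.
September 2033 — 2nd Wednesday is September 14, 2033.
October 2033 — 2nd Wednesday is October 12, 2033.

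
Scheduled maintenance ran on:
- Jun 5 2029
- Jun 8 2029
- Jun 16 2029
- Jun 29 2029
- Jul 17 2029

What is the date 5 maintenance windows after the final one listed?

Intervals are 3, 8, 13, 18 days — an arithmetic progression with common difference 5.
Next gap: 23 days. Jul 17 2029 + 23 days = Aug 9 2029.
Next gap: 28 days. Aug 9 2029 + 28 days = Sep 6 2029.
Next gap: 33 days. Sep 6 2029 + 33 days = Oct 9 2029.
Next gap: 38 days. Oct 9 2029 + 38 days = Nov 16 2029.
Next gap: 43 days. Nov 16 2029 + 43 days = Dec 29 2029.

Dec 29 2029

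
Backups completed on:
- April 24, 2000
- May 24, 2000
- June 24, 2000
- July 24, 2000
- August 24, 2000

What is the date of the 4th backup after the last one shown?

December 24, 2000

Each date is the 24th; the gaps (30, 31, 30, 31) track the month lengths.
The rule is the 24th of each month.
September 2000: September 24, 2000.
Next: October 2000 → October 24, 2000.
Next: November 2000 → November 24, 2000.
Next: December 2000 → December 24, 2000.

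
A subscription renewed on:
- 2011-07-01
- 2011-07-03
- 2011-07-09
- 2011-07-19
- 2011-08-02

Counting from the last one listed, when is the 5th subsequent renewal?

Intervals are 2, 6, 10, 14 days — an arithmetic progression with common difference 4.
Next gap: 18 days. 2011-08-02 + 18 days = 2011-08-20.
Next gap: 22 days. 2011-08-20 + 22 days = 2011-09-11.
Next gap: 26 days. 2011-09-11 + 26 days = 2011-10-07.
Next gap: 30 days. 2011-10-07 + 30 days = 2011-11-06.
Next gap: 34 days. 2011-11-06 + 34 days = 2011-12-10.

2011-12-10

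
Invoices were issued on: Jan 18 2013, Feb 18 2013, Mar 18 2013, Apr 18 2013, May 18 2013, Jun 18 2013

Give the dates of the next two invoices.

Jul 18 2013, Aug 18 2013

The day-of-month is always 18 (31, 28, 31, 30, 31 days between events).
So this recurs on the 18th of each month.
July 2013: Jul 18 2013.
August 2013: Aug 18 2013.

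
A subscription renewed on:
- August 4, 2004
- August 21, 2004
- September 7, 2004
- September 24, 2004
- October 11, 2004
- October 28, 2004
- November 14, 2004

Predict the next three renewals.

December 1, 2004; December 18, 2004; January 4, 2005

Gaps between consecutive events: 17, 17, 17, 17, 17, 17 days — a constant 17-day interval.
November 14, 2004 + 17 days = December 1, 2004.
December 1, 2004 + 17 days = December 18, 2004.
December 18, 2004 + 17 days = January 4, 2005.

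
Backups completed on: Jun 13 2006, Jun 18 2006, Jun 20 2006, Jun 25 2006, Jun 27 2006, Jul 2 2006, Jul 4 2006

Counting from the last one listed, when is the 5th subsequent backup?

Jul 23 2006

The gap pattern 5, 2, 5, 2, 5, 2 repeats every 2 events.
These are the Tuesdays and Sundays of each week.
Next Sunday: Jul 9 2006.
Next Tuesday: Jul 11 2006.
Next Sunday: Jul 16 2006.
Next Tuesday: Jul 18 2006.
Next Sunday: Jul 23 2006.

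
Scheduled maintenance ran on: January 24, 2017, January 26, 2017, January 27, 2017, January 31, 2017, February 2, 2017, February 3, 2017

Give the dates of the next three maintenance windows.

February 7, 2017; February 9, 2017; February 10, 2017

Every event lands on a Tuesday or Thursday or Friday (gaps cycle 2, 1, 4, 2, 1).
So the schedule is: every Tuesday, Thursday and Friday.
The following Tuesday is February 7, 2017.
Next Thursday: February 9, 2017.
The following Friday is February 10, 2017.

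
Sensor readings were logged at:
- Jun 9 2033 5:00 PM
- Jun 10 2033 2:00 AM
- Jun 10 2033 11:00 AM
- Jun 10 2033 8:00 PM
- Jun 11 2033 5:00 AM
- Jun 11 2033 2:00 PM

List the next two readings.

Jun 11 2033 11:00 PM, Jun 12 2033 8:00 AM

The interval is a steady 9 hours (9, 9, 9, 9, 9).
Jun 11 2033 2:00 PM + 9 h = Jun 11 2033 11:00 PM.
Jun 11 2033 11:00 PM + 9 h = Jun 12 2033 8:00 AM.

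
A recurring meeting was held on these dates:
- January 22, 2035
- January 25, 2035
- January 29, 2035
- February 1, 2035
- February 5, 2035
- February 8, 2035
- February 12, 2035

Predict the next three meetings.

The gap pattern 3, 4, 3, 4, 3, 4 repeats every 2 events.
These are the Mondays and Thursdays of each week.
The following Thursday is February 15, 2035.
The following Monday is February 19, 2035.
Next Thursday: February 22, 2035.

February 15, 2035; February 19, 2035; February 22, 2035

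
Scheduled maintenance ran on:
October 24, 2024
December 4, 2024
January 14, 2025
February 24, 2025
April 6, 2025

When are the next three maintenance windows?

The spacing is 41, 41, 41, 41 days — always 41 days.
April 6, 2025 + 41 days = May 17, 2025.
May 17, 2025 + 41 days = June 27, 2025.
June 27, 2025 + 41 days = August 7, 2025.

May 17, 2025; June 27, 2025; August 7, 2025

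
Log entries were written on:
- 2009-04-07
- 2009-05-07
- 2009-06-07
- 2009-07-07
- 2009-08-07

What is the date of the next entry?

The day-of-month is always 7 (30, 31, 30, 31 days between events).
So this recurs on the 7th of each month.
September 2009: 2009-09-07.

2009-09-07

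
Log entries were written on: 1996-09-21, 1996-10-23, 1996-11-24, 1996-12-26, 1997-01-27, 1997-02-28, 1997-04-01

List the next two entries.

1997-05-03, 1997-06-04

Gaps between consecutive events: 32, 32, 32, 32, 32, 32 days — a constant 32-day interval.
1997-04-01 + 32 days = 1997-05-03.
1997-05-03 + 32 days = 1997-06-04.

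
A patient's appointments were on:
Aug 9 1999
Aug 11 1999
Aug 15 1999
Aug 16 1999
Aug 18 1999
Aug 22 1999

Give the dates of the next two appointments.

Aug 23 1999, Aug 25 1999

The gap pattern 2, 4, 1, 2, 4 repeats every 3 events.
These are the Mondays, Wednesdays and Sundays of each week.
The following Monday is Aug 23 1999.
Next Wednesday: Aug 25 1999.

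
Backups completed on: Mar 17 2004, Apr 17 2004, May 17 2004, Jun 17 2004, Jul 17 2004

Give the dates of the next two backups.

Aug 17 2004, Sep 17 2004

Gaps: 31, 30, 31, 30 days — not constant. Every event is on the 17th of the month.
Pattern: the 17th of each month.
August 2004: Aug 17 2004.
Next: September 2004 → Sep 17 2004.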